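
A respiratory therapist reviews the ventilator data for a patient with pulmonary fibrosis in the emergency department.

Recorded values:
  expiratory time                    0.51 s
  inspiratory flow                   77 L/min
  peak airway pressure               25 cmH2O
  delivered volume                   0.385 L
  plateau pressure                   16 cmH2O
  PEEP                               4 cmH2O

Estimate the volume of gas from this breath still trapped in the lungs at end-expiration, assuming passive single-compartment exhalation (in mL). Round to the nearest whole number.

40

Flow: 77 L/min ÷ 60 = 1.2833 L/s.
R = (PIP − Pplat)/V̇ = (25 − 16) / 1.2833 = 9.0/1.2833 = 7.013 cmH2O·s/L.
C = Vt/(Pplat − PEEP) = 385.0 / (16 − 4) = 385.0/12.0 = 32.083 mL/cmH2O.
τ = R × C = 7.013 × 0.03208 L/cmH2O = 0.225 s.
Fraction remaining = e^(−Te/τ) = e^(−0.51/0.225) = 0.1037.
Trapped volume = 385.0 × 0.1037 = 39.925 mL.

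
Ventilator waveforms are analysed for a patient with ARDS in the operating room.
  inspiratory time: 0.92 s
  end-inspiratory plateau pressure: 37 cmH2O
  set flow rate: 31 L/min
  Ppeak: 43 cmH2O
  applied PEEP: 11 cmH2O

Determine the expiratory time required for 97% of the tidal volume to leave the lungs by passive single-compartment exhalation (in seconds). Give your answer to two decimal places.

0.74

Flow: 31 L/min ÷ 60 = 0.5167 L/s.
Vt = flow × Ti = 0.5167 L/s × 0.92 s × 1000 mL/L = 475.36 mL.
R = (PIP − Pplat)/V̇ = (43 − 37) / 0.5167 = 6.0/0.5167 = 11.612 cmH2O·s/L.
C = Vt/(Pplat − PEEP) = 475.36 / (37 − 11) = 475.36/26.0 = 18.283 mL/cmH2O.
τ = R × C = 11.612 × 0.01828 L/cmH2O = 0.2123 s.
t = −τ·ln(1 − 0.97) = −0.2123·ln(0.03) = 0.7444 s.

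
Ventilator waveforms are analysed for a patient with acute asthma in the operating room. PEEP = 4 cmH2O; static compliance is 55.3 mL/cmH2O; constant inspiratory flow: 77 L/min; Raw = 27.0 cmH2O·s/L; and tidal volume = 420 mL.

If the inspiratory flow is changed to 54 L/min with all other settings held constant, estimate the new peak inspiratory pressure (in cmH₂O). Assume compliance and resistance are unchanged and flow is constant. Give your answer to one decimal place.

35.9

Flow: 77 L/min ÷ 60 = 1.2833 L/s.
New flow: 54 L/min ÷ 60 = 0.9 L/s.
PIP = Vt/C + R·V̇ + PEEP (constant-flow equation of motion).
Only the resistive term changes: ΔPIP = R × ΔV̇ = 27.0 × (0.9 − 1.2833) = 27.0 × -0.3833 = -10.349 cmH2O.
Original PIP = 420/55.3 + 27.0×1.2833 + 4 = 46.244 cmH2O; new PIP = 46.244 + (-10.349) = 35.895 cmH2O.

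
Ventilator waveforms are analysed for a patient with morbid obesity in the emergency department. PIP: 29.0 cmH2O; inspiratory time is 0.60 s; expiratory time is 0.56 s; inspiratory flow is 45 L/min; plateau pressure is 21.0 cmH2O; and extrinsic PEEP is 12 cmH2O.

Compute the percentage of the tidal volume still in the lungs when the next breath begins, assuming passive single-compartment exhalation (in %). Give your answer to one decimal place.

Flow: 45 L/min ÷ 60 = 0.75 L/s.
Vt = flow × Ti = 0.75 L/s × 0.60 s × 1000 mL/L = 450.0 mL.
R = (PIP − Pplat)/V̇ = (29.0 − 21.0) / 0.75 = 8.0/0.75 = 10.667 cmH2O·s/L.
C = Vt/(Pplat − PEEP) = 450.0 / (21.0 − 12) = 450.0/9.0 = 50.0 mL/cmH2O.
τ = R × C = 10.667 × 0.05 L/cmH2O = 0.5334 s.
Fraction remaining at end-expiration = e^(−Te/τ) = e^(−0.56/0.5334) = 0.35 → 35.0%.

35.0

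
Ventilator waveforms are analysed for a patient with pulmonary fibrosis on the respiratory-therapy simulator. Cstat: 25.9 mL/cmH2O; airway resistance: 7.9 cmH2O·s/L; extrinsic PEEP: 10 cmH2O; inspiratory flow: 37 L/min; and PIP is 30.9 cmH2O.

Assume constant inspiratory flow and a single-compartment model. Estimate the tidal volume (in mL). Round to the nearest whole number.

Flow: 37 L/min ÷ 60 = 0.6167 L/s.
Equation of motion (constant flow): PIP = Vt/C + R·V̇ + PEEP.
Vt/C = PIP − R·V̇ − PEEP = 30.9 − 4.872 − 10 = 16.028 cmH2O.
Vt = C × 16.028 = 25.9 × 16.028 = 415.13 mL.

415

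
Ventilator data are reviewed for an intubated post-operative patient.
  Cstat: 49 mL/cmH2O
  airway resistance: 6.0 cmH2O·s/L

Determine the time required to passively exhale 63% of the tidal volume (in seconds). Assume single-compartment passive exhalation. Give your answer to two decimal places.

τ = R × C = 6.0 × 49 mL/cmH2O = 6.0 × 0.049 L/cmH2O = 0.294 s.
Exhaled fraction f = 1 − e^(−t/τ) → t = −τ·ln(1 − f) = −0.294·ln(0.37) = 0.2923 s.

0.29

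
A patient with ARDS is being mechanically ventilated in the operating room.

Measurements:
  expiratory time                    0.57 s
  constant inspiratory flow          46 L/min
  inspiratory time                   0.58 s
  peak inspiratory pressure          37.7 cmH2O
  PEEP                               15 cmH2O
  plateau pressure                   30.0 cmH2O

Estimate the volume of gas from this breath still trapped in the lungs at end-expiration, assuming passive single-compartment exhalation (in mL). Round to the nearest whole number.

Flow: 46 L/min ÷ 60 = 0.7667 L/s.
Vt = flow × Ti = 0.7667 L/s × 0.58 s × 1000 mL/L = 444.69 mL.
R = (PIP − Pplat)/V̇ = (37.7 − 30.0) / 0.7667 = 7.7/0.7667 = 10.043 cmH2O·s/L.
C = Vt/(Pplat − PEEP) = 444.69 / (30.0 − 15) = 444.69/15.0 = 29.646 mL/cmH2O.
τ = R × C = 10.043 × 0.02965 L/cmH2O = 0.2978 s.
Fraction remaining = e^(−Te/τ) = e^(−0.57/0.2978) = 0.1475.
Trapped volume = 444.69 × 0.1475 = 65.592 mL.

66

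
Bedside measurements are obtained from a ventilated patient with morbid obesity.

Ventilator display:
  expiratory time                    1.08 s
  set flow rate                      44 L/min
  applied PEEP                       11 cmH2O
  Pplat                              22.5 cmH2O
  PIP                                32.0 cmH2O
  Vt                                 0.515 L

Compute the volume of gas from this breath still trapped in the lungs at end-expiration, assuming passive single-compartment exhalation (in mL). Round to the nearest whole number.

Flow: 44 L/min ÷ 60 = 0.7333 L/s.
R = (PIP − Pplat)/V̇ = (32.0 − 22.5) / 0.7333 = 9.5/0.7333 = 12.955 cmH2O·s/L.
C = Vt/(Pplat − PEEP) = 515.0 / (22.5 − 11) = 515.0/11.5 = 44.783 mL/cmH2O.
τ = R × C = 12.955 × 0.04478 L/cmH2O = 0.5801 s.
Fraction remaining = e^(−Te/τ) = e^(−1.08/0.5801) = 0.1554.
Trapped volume = 515.0 × 0.1554 = 80.031 mL.

80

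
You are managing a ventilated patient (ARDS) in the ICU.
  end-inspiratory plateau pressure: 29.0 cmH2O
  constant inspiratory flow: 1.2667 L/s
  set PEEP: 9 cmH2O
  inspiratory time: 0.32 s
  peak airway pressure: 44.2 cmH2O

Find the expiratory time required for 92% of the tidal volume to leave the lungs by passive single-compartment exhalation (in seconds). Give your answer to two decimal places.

Vt = flow × Ti = 1.2667 L/s × 0.32 s × 1000 mL/L = 405.34 mL.
R = (PIP − Pplat)/V̇ = (44.2 − 29.0) / 1.2667 = 15.2/1.2667 = 12.0 cmH2O·s/L.
C = Vt/(Pplat − PEEP) = 405.34 / (29.0 − 9) = 405.34/20.0 = 20.267 mL/cmH2O.
τ = R × C = 12.0 × 0.02027 L/cmH2O = 0.2432 s.
t = −τ·ln(1 − 0.92) = −0.2432·ln(0.08) = 0.6143 s.

0.61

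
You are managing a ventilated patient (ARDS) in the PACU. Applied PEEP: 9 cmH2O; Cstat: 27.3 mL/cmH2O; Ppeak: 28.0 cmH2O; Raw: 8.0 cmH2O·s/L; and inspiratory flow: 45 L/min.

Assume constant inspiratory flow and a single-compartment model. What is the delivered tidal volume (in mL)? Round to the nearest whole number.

Flow: 45 L/min ÷ 60 = 0.75 L/s.
Equation of motion (constant flow): PIP = Vt/C + R·V̇ + PEEP.
Vt/C = PIP − R·V̇ − PEEP = 28.0 − 6.0 − 9 = 13.0 cmH2O.
Vt = C × 13.0 = 27.3 × 13.0 = 354.9 mL.

355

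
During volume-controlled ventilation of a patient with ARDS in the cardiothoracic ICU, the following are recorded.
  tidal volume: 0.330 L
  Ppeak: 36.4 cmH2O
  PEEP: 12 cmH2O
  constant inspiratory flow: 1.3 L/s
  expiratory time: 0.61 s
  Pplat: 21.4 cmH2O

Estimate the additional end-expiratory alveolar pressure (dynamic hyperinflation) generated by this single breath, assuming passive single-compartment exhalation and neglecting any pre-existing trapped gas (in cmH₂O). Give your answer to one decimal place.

2.1

R = (PIP − Pplat)/V̇ = (36.4 − 21.4) / 1.3 = 15.0/1.3 = 11.538 cmH2O·s/L.
C = Vt/(Pplat − PEEP) = 330.0 / (21.4 − 12) = 330.0/9.4 = 35.106 mL/cmH2O.
τ = R × C = 11.538 × 0.03511 L/cmH2O = 0.4051 s.
Fraction remaining = e^(−Te/τ) = e^(−0.61/0.4051) = 0.2218; trapped volume = 330.0 × 0.2218 = 73.194 mL.
Additional alveolar pressure from trapping ≈ V_trapped / C = 73.194 / 35.106 = 2.085 cmH2O.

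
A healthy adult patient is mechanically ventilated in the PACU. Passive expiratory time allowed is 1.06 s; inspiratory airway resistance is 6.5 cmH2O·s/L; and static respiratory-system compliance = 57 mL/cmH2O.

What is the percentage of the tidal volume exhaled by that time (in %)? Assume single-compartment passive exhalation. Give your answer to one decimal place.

τ = R × C = 6.5 × 57 mL/cmH2O = 6.5 × 0.057 L/cmH2O = 0.3705 s.
Passive exhalation: V(t)/V₀ = e^(−t/τ) = e^(−1.06/0.3705) = 0.05721.
Fraction exhaled = 1 − 0.05721 = 0.9428 → 94.28%.

94.3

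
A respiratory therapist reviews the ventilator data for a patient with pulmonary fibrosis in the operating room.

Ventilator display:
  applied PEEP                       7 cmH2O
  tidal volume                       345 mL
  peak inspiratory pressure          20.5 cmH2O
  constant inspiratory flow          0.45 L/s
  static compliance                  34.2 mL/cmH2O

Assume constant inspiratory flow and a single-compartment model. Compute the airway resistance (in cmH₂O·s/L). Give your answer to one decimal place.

Equation of motion (constant flow): PIP = Vt/C + R·V̇ + PEEP.
R·V̇ = PIP − Vt/C − PEEP = 20.5 − 345/34.2 − 7 = 20.5 − 10.088 − 7 = 3.412 cmH2O.
R = 3.412 / 0.45 = 7.582 cmH2O·s/L.

7.6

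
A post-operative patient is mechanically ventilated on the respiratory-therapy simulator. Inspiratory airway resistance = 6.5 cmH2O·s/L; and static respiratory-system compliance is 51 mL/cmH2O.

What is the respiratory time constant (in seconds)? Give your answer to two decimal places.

τ = R × C = 6.5 × 51 mL/cmH2O = 6.5 × 0.051 L/cmH2O = 0.3315 s.

0.33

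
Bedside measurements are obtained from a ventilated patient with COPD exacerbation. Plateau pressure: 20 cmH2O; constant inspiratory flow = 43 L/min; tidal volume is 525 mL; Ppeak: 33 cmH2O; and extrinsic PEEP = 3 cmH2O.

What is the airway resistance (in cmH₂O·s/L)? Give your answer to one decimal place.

18.1

Flow: 43 L/min ÷ 60 = 0.7167 L/s.
Raw = (PIP − Pplat) / flow = (33 − 20) / 0.7167 = 13.0 / 0.7167 = 18.139 cmH2O·s/L.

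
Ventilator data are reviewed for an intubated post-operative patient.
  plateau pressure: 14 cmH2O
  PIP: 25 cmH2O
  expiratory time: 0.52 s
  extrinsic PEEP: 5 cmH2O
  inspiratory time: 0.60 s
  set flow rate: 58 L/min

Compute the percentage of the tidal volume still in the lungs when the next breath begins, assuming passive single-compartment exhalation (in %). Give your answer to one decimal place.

49.2

Flow: 58 L/min ÷ 60 = 0.9667 L/s.
Vt = flow × Ti = 0.9667 L/s × 0.60 s × 1000 mL/L = 580.02 mL.
R = (PIP − Pplat)/V̇ = (25 − 14) / 0.9667 = 11.0/0.9667 = 11.379 cmH2O·s/L.
C = Vt/(Pplat − PEEP) = 580.02 / (14 − 5) = 580.02/9.0 = 64.447 mL/cmH2O.
τ = R × C = 11.379 × 0.06445 L/cmH2O = 0.7334 s.
Fraction remaining at end-expiration = e^(−Te/τ) = e^(−0.52/0.7334) = 0.4921 → 49.21%.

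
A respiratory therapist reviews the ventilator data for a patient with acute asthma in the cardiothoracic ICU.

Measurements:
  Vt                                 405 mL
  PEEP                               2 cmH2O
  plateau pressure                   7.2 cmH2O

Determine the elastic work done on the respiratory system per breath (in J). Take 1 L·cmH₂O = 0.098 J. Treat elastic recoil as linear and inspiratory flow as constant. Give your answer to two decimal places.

0.10

Elastic work ≈ ½ × (Pplat − PEEP) × Vt = 0.5 × (7.2 − 2) × 0.405 L = 0.5 × 5.2 × 0.405 = 1.053 L·cmH2O.
× 0.098 J/(L·cmH2O) → 0.1032 J.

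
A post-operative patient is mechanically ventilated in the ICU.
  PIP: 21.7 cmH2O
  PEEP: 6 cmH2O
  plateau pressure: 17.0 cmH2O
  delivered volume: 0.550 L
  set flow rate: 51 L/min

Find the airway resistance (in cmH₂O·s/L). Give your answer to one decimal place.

5.5

Flow: 51 L/min ÷ 60 = 0.85 L/s.
Raw = (PIP − Pplat) / flow = (21.7 − 17.0) / 0.85 = 4.7 / 0.85 = 5.529 cmH2O·s/L.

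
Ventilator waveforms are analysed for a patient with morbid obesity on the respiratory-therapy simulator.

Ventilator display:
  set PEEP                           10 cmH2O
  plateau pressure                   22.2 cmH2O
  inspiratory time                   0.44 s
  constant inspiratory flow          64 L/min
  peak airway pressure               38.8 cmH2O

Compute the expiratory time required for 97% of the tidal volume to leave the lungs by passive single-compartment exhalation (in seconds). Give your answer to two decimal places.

2.10

Flow: 64 L/min ÷ 60 = 1.0667 L/s.
Vt = flow × Ti = 1.0667 L/s × 0.44 s × 1000 mL/L = 469.35 mL.
R = (PIP − Pplat)/V̇ = (38.8 − 22.2) / 1.0667 = 16.6/1.0667 = 15.562 cmH2O·s/L.
C = Vt/(Pplat − PEEP) = 469.35 / (22.2 − 10) = 469.35/12.2 = 38.471 mL/cmH2O.
τ = R × C = 15.562 × 0.03847 L/cmH2O = 0.5987 s.
t = −τ·ln(1 − 0.97) = −0.5987·ln(0.03) = 2.099 s.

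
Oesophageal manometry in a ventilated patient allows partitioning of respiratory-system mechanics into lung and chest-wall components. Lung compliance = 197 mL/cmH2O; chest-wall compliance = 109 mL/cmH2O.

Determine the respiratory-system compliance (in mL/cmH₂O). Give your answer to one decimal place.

70.2

Lung and chest wall are elastances in series: 1/Crs = 1/CL + 1/Ccw.
1/Crs = 1/197 + 1/109 = 0.01425.
Crs = 70.175 mL/cmH2O.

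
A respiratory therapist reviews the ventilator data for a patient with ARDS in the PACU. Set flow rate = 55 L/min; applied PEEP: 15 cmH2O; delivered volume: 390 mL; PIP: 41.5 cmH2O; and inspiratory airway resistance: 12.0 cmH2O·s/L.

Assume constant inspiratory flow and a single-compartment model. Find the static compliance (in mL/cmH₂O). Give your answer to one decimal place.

25.2

Flow: 55 L/min ÷ 60 = 0.9167 L/s.
Equation of motion (constant flow): PIP = Vt/C + R·V̇ + PEEP.
Vt/C = PIP − R·V̇ − PEEP = 41.5 − 12.0×0.9167 − 15 = 41.5 − 11.0 − 15 = 15.5 cmH2O.
C = Vt / 15.5 = 390 / 15.5 = 25.161 mL/cmH2O.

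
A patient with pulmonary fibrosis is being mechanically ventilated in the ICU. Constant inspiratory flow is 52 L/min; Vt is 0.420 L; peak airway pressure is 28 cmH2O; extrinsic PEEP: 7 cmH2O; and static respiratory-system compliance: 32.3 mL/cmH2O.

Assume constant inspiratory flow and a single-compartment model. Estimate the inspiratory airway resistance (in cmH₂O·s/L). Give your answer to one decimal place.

9.2

Flow: 52 L/min ÷ 60 = 0.8667 L/s.
Equation of motion (constant flow): PIP = Vt/C + R·V̇ + PEEP.
R·V̇ = PIP − Vt/C − PEEP = 28 − 420/32.3 − 7 = 28 − 13.003 − 7 = 7.997 cmH2O.
R = 7.997 / 0.8667 = 9.227 cmH2O·s/L.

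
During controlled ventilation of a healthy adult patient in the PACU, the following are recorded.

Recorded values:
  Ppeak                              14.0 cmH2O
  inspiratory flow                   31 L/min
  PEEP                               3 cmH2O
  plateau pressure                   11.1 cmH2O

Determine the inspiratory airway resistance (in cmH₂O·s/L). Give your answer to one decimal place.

Flow: 31 L/min ÷ 60 = 0.5167 L/s.
Raw = (PIP − Pplat) / flow = (14.0 − 11.1) / 0.5167 = 2.9 / 0.5167 = 5.613 cmH2O·s/L.

5.6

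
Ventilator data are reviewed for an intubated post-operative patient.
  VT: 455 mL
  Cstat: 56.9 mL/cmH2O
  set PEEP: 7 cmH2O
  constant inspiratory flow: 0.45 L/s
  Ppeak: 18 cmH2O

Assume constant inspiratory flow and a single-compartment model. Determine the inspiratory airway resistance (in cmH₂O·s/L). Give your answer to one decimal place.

6.7

Equation of motion (constant flow): PIP = Vt/C + R·V̇ + PEEP.
R·V̇ = PIP − Vt/C − PEEP = 18 − 455/56.9 − 7 = 18 − 7.996 − 7 = 3.004 cmH2O.
R = 3.004 / 0.45 = 6.676 cmH2O·s/L.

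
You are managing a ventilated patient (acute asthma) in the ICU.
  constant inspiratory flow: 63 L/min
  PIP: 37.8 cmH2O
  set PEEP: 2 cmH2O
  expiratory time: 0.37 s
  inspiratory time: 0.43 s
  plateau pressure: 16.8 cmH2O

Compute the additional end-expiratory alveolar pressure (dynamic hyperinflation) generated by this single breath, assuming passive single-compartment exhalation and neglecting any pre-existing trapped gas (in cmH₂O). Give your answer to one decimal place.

8.1

Flow: 63 L/min ÷ 60 = 1.05 L/s.
Vt = flow × Ti = 1.05 L/s × 0.43 s × 1000 mL/L = 451.5 mL.
R = (PIP − Pplat)/V̇ = (37.8 − 16.8) / 1.05 = 21.0/1.05 = 20.0 cmH2O·s/L.
C = Vt/(Pplat − PEEP) = 451.5 / (16.8 − 2) = 451.5/14.8 = 30.507 mL/cmH2O.
τ = R × C = 20.0 × 0.03051 L/cmH2O = 0.6102 s.
Fraction remaining = e^(−Te/τ) = e^(−0.37/0.6102) = 0.5453; trapped volume = 451.5 × 0.5453 = 246.2 mL.
Additional alveolar pressure from trapping ≈ V_trapped / C = 246.2 / 30.507 = 8.07 cmH2O.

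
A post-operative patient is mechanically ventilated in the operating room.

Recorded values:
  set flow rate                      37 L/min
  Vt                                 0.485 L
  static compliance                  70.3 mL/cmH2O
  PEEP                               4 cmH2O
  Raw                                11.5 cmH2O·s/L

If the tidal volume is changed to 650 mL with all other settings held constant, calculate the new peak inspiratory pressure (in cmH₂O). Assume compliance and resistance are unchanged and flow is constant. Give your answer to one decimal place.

Flow: 37 L/min ÷ 60 = 0.6167 L/s.
PIP = Vt/C + R·V̇ + PEEP (constant-flow equation of motion).
Only the elastic term changes: ΔPIP = ΔVt / C = (650 − 485) / 70.3 = 2.347 cmH2O.
Original PIP = 485/70.3 + 11.5×0.6167 + 4 = 17.991 cmH2O; new PIP = 17.991 + (2.347) = 20.338 cmH2O.

20.3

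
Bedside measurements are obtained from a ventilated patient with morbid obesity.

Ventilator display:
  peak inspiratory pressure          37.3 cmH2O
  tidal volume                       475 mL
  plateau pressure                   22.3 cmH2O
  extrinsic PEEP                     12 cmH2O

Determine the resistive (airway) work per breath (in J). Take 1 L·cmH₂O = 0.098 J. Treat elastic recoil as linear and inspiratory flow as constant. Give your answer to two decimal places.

With constant inspiratory flow the resistive pressure is constant at PIP − Pplat = 37.3 − 22.3 = 15.0 cmH2O, so resistive work = 15.0 × 0.475 = 7.125 L·cmH2O.
× 0.098 J/(L·cmH2O) → 0.6983 J.

0.70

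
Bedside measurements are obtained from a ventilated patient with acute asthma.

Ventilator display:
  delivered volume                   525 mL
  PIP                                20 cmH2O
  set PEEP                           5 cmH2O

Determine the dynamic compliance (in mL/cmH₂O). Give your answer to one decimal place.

Dynamic compliance = Vt / (PIP − PEEP) = 525 / (20 − 5) = 525 / 15.0 = 35.0 mL/cmH2O.

35.0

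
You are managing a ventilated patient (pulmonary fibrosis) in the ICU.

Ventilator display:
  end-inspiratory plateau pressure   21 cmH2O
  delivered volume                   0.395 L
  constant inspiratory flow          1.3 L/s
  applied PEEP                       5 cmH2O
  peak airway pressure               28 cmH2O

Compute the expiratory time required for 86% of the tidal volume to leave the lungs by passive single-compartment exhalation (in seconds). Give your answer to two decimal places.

R = (PIP − Pplat)/V̇ = (28 − 21) / 1.3 = 7.0/1.3 = 5.385 cmH2O·s/L.
C = Vt/(Pplat − PEEP) = 395.0 / (21 − 5) = 395.0/16.0 = 24.688 mL/cmH2O.
τ = R × C = 5.385 × 0.02469 L/cmH2O = 0.133 s.
t = −τ·ln(1 − 0.86) = −0.133·ln(0.14) = 0.2615 s.

0.26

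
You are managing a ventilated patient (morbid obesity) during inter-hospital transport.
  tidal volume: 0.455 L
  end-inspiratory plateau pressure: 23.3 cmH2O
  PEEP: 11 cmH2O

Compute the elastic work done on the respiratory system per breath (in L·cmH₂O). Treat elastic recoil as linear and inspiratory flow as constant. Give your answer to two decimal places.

Elastic work ≈ ½ × (Pplat − PEEP) × Vt = 0.5 × (23.3 − 11) × 0.455 L = 0.5 × 12.3 × 0.455 = 2.798 L·cmH2O.

2.80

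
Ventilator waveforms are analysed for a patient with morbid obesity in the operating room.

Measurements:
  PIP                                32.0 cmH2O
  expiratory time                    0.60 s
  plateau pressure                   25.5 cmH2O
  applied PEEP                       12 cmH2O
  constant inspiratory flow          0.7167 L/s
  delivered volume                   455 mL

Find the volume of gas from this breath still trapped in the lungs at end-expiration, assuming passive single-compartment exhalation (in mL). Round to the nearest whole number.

64

R = (PIP − Pplat)/V̇ = (32.0 − 25.5) / 0.7167 = 6.5/0.7167 = 9.069 cmH2O·s/L.
C = Vt/(Pplat − PEEP) = 455.0 / (25.5 − 12) = 455.0/13.5 = 33.704 mL/cmH2O.
τ = R × C = 9.069 × 0.0337 L/cmH2O = 0.3056 s.
Fraction remaining = e^(−Te/τ) = e^(−0.60/0.3056) = 0.1404.
Trapped volume = 455.0 × 0.1404 = 63.882 mL.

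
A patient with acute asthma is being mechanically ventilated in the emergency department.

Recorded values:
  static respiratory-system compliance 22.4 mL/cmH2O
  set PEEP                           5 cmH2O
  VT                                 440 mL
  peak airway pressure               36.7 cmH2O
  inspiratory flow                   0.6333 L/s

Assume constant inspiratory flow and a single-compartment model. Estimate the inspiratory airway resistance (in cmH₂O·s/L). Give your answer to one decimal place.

Equation of motion (constant flow): PIP = Vt/C + R·V̇ + PEEP.
R·V̇ = PIP − Vt/C − PEEP = 36.7 − 440/22.4 − 5 = 36.7 − 19.643 − 5 = 12.057 cmH2O.
R = 12.057 / 0.6333 = 19.038 cmH2O·s/L.

19.0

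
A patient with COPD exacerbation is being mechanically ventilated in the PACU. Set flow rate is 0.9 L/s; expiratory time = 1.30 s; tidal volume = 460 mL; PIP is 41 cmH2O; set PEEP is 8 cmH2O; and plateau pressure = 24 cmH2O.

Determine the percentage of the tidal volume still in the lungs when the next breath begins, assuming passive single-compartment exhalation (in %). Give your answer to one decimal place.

R = (PIP − Pplat)/V̇ = (41 − 24) / 0.9 = 17.0/0.9 = 18.889 cmH2O·s/L.
C = Vt/(Pplat − PEEP) = 460.0 / (24 − 8) = 460.0/16.0 = 28.75 mL/cmH2O.
τ = R × C = 18.889 × 0.02875 L/cmH2O = 0.5431 s.
Fraction remaining at end-expiration = e^(−Te/τ) = e^(−1.30/0.5431) = 0.09129 → 9.129%.

9.1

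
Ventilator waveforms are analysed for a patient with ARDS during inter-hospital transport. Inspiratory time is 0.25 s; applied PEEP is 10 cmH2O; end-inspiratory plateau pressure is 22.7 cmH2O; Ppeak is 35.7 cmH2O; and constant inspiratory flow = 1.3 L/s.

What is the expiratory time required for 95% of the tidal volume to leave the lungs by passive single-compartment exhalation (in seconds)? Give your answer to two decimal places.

0.77

Vt = flow × Ti = 1.3 L/s × 0.25 s × 1000 mL/L = 325.0 mL.
R = (PIP − Pplat)/V̇ = (35.7 − 22.7) / 1.3 = 13.0/1.3 = 10.0 cmH2O·s/L.
C = Vt/(Pplat − PEEP) = 325.0 / (22.7 − 10) = 325.0/12.7 = 25.591 mL/cmH2O.
τ = R × C = 10.0 × 0.02559 L/cmH2O = 0.2559 s.
t = −τ·ln(1 − 0.95) = −0.2559·ln(0.05) = 0.7666 s.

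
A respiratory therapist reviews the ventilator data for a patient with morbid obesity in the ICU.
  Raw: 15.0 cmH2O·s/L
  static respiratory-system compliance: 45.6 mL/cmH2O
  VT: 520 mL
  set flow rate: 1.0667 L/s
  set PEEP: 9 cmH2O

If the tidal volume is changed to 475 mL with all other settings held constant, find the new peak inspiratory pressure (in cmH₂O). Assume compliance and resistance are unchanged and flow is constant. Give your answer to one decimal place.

35.4

PIP = Vt/C + R·V̇ + PEEP (constant-flow equation of motion).
Only the elastic term changes: ΔPIP = ΔVt / C = (475 − 520) / 45.6 = -0.9868 cmH2O.
Original PIP = 520/45.6 + 15.0×1.0667 + 9 = 36.404 cmH2O; new PIP = 36.404 + (-0.9868) = 35.417 cmH2O.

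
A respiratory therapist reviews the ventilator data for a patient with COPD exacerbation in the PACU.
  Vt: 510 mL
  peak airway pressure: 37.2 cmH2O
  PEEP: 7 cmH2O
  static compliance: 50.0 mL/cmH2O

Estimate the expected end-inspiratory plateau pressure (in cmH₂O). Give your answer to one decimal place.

17.2

Pplat = PEEP + Vt / Cstat = 7 + 510 / 50.0 = 7 + 10.2 = 17.2 cmH2O.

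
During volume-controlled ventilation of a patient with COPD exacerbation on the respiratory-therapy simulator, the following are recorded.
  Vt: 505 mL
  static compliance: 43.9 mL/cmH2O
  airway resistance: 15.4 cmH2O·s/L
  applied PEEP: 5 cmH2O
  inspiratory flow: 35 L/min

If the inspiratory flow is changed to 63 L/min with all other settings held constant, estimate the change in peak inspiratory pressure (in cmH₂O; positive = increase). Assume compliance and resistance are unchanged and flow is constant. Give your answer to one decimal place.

Flow: 35 L/min ÷ 60 = 0.5833 L/s.
New flow: 63 L/min ÷ 60 = 1.05 L/s.
PIP = Vt/C + R·V̇ + PEEP (constant-flow equation of motion).
Only the resistive term changes: ΔPIP = R × ΔV̇ = 15.4 × (1.05 − 0.5833) = 15.4 × 0.4667 = 7.187 cmH2O.

7.2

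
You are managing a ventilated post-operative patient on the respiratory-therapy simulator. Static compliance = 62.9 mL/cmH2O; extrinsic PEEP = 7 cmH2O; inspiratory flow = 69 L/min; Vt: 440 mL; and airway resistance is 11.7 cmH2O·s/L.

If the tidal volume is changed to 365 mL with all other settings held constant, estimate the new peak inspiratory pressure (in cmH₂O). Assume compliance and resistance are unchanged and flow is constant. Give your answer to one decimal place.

Flow: 69 L/min ÷ 60 = 1.15 L/s.
PIP = Vt/C + R·V̇ + PEEP (constant-flow equation of motion).
Only the elastic term changes: ΔPIP = ΔVt / C = (365 − 440) / 62.9 = -1.192 cmH2O.
Original PIP = 440/62.9 + 11.7×1.15 + 7 = 27.45 cmH2O; new PIP = 27.45 + (-1.192) = 26.258 cmH2O.

26.3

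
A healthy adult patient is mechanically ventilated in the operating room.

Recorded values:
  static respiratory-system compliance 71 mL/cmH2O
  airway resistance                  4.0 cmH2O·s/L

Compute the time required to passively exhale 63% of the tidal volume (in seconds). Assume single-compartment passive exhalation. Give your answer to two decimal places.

0.28

τ = R × C = 4.0 × 71 mL/cmH2O = 4.0 × 0.071 L/cmH2O = 0.284 s.
Exhaled fraction f = 1 − e^(−t/τ) → t = −τ·ln(1 − f) = −0.284·ln(0.37) = 0.2824 s.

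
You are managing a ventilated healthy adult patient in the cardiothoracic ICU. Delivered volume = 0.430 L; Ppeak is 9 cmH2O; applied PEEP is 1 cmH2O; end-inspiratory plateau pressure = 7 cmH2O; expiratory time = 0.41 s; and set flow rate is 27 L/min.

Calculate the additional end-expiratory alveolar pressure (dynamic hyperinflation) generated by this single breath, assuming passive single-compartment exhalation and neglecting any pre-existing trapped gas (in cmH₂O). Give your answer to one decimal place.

Flow: 27 L/min ÷ 60 = 0.45 L/s.
R = (PIP − Pplat)/V̇ = (9 − 7) / 0.45 = 2.0/0.45 = 4.444 cmH2O·s/L.
C = Vt/(Pplat − PEEP) = 430.0 / (7 − 1) = 430.0/6.0 = 71.667 mL/cmH2O.
τ = R × C = 4.444 × 0.07167 L/cmH2O = 0.3185 s.
Fraction remaining = e^(−Te/τ) = e^(−0.41/0.3185) = 0.276; trapped volume = 430.0 × 0.276 = 118.68 mL.
Additional alveolar pressure from trapping ≈ V_trapped / C = 118.68 / 71.667 = 1.656 cmH2O.

1.7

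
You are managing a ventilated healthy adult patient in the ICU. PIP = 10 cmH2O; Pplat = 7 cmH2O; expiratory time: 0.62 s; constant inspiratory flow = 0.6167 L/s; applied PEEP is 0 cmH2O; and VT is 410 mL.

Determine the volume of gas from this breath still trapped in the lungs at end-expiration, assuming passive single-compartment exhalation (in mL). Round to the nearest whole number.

R = (PIP − Pplat)/V̇ = (10 − 7) / 0.6167 = 3.0/0.6167 = 4.865 cmH2O·s/L.
C = Vt/(Pplat − PEEP) = 410.0 / (7 − 0) = 410.0/7.0 = 58.571 mL/cmH2O.
τ = R × C = 4.865 × 0.05857 L/cmH2O = 0.2849 s.
Fraction remaining = e^(−Te/τ) = e^(−0.62/0.2849) = 0.1135.
Trapped volume = 410.0 × 0.1135 = 46.535 mL.

47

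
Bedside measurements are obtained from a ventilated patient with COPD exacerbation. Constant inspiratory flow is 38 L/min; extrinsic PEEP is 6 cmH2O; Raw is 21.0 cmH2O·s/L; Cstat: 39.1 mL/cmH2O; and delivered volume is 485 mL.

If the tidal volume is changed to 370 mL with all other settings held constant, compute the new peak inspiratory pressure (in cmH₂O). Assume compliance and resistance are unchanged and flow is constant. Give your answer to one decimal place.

Flow: 38 L/min ÷ 60 = 0.6333 L/s.
PIP = Vt/C + R·V̇ + PEEP (constant-flow equation of motion).
Only the elastic term changes: ΔPIP = ΔVt / C = (370 − 485) / 39.1 = -2.941 cmH2O.
Original PIP = 485/39.1 + 21.0×0.6333 + 6 = 31.703 cmH2O; new PIP = 31.703 + (-2.941) = 28.762 cmH2O.

28.8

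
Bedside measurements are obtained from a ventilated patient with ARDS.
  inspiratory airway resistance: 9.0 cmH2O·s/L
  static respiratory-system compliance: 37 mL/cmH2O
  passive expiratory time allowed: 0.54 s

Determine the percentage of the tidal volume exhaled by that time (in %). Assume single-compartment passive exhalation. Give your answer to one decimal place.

τ = R × C = 9.0 × 37 mL/cmH2O = 9.0 × 0.037 L/cmH2O = 0.333 s.
Passive exhalation: V(t)/V₀ = e^(−t/τ) = e^(−0.54/0.333) = 0.1976.
Fraction exhaled = 1 − 0.1976 = 0.8024 → 80.24%.

80.2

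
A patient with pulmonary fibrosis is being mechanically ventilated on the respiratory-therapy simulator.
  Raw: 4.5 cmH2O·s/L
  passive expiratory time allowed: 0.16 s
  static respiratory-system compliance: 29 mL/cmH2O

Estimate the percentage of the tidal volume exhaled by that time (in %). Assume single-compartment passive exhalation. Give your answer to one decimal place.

τ = R × C = 4.5 × 29 mL/cmH2O = 4.5 × 0.029 L/cmH2O = 0.1305 s.
Passive exhalation: V(t)/V₀ = e^(−t/τ) = e^(−0.16/0.1305) = 0.2934.
Fraction exhaled = 1 − 0.2934 = 0.7066 → 70.66%.

70.7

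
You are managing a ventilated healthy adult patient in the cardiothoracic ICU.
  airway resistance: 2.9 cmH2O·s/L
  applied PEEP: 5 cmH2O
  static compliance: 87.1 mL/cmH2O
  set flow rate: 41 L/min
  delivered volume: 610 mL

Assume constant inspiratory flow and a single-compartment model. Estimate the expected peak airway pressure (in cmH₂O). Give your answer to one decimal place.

Flow: 41 L/min ÷ 60 = 0.6833 L/s.
Equation of motion (constant flow): PIP = Vt/C + R·V̇ + PEEP.
PIP = 610/87.1 + 2.9×0.6833 + 5 = 7.003 + 1.982 + 5 = 13.985 cmH2O.

14.0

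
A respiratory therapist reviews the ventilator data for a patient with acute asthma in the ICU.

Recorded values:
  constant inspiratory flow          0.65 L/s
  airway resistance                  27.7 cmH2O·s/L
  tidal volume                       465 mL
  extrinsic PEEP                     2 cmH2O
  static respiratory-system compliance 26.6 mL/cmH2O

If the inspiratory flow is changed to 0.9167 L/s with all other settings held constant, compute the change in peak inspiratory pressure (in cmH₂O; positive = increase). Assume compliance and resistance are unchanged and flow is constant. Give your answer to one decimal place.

7.4

PIP = Vt/C + R·V̇ + PEEP (constant-flow equation of motion).
Only the resistive term changes: ΔPIP = R × ΔV̇ = 27.7 × (0.9167 − 0.65) = 27.7 × 0.2667 = 7.388 cmH2O.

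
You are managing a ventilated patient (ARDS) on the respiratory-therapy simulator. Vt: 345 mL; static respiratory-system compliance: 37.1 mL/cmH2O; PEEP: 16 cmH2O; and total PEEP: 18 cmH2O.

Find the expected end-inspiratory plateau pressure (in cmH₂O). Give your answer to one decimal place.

End-expiratory occlusion gives total PEEP = 18 cmH2O (intrinsic PEEP = 18 − 16 = 2). Use total PEEP for the elastic gradient.
Pplat = PEEPtotal + Vt / Cstat = 18 + 345 / 37.1 = 18 + 9.299 = 27.299 cmH2O.

27.3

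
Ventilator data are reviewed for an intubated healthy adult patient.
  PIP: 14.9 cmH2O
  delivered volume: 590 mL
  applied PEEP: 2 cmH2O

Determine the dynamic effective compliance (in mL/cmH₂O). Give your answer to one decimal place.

Dynamic compliance = Vt / (PIP − PEEP) = 590 / (14.9 − 2) = 590 / 12.9 = 45.736 mL/cmH2O.

45.7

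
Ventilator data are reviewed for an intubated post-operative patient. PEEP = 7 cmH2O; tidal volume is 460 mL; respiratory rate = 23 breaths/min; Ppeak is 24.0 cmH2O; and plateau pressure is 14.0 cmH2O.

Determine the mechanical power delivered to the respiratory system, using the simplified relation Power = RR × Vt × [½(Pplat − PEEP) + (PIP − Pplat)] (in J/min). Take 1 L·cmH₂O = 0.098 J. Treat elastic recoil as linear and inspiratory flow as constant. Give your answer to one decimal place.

Per-breath work = Vt × [½(Pplat−PEEP) + (PIP−Pplat)] = 0.460 × [0.5×7.0 + 10.0] = 0.460 × 13.5 = 6.21 L·cmH2O.
Power = 23 × 6.21 = 142.83 L·cmH2O/min.
× 0.098 J/(L·cmH2O) → 13.997 J/min.

14.0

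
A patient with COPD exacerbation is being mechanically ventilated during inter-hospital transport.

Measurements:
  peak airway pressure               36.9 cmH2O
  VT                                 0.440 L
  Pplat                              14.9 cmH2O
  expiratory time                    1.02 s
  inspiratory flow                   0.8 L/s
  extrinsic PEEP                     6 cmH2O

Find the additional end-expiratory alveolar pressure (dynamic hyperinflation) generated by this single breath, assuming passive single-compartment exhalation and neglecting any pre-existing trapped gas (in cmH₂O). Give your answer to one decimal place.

R = (PIP − Pplat)/V̇ = (36.9 − 14.9) / 0.8 = 22.0/0.8 = 27.5 cmH2O·s/L.
C = Vt/(Pplat − PEEP) = 440.0 / (14.9 − 6) = 440.0/8.9 = 49.438 mL/cmH2O.
τ = R × C = 27.5 × 0.04944 L/cmH2O = 1.36 s.
Fraction remaining = e^(−Te/τ) = e^(−1.02/1.36) = 0.4724; trapped volume = 440.0 × 0.4724 = 207.86 mL.
Additional alveolar pressure from trapping ≈ V_trapped / C = 207.86 / 49.438 = 4.204 cmH2O.

4.2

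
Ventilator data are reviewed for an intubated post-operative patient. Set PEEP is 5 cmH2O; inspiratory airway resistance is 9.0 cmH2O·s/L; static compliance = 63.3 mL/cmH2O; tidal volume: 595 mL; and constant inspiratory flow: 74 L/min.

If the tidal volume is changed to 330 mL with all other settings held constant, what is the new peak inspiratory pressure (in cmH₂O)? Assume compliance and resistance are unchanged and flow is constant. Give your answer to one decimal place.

21.3

Flow: 74 L/min ÷ 60 = 1.2333 L/s.
PIP = Vt/C + R·V̇ + PEEP (constant-flow equation of motion).
Only the elastic term changes: ΔPIP = ΔVt / C = (330 − 595) / 63.3 = -4.186 cmH2O.
Original PIP = 595/63.3 + 9.0×1.2333 + 5 = 25.499 cmH2O; new PIP = 25.499 + (-4.186) = 21.313 cmH2O.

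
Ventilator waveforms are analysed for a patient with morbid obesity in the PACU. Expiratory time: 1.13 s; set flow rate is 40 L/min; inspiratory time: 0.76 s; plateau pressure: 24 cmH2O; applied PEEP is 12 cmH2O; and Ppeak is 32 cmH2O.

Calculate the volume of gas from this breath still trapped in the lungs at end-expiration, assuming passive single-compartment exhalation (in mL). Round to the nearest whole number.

Flow: 40 L/min ÷ 60 = 0.6667 L/s.
Vt = flow × Ti = 0.6667 L/s × 0.76 s × 1000 mL/L = 506.69 mL.
R = (PIP − Pplat)/V̇ = (32 − 24) / 0.6667 = 8.0/0.6667 = 11.999 cmH2O·s/L.
C = Vt/(Pplat − PEEP) = 506.69 / (24 − 12) = 506.69/12.0 = 42.224 mL/cmH2O.
τ = R × C = 11.999 × 0.04222 L/cmH2O = 0.5066 s.
Fraction remaining = e^(−Te/τ) = e^(−1.13/0.5066) = 0.1075.
Trapped volume = 506.69 × 0.1075 = 54.469 mL.

54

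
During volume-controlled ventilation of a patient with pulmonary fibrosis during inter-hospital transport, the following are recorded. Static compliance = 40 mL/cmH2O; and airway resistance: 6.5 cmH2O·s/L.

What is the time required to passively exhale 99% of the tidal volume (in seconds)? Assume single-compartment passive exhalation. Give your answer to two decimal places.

1.20

τ = R × C = 6.5 × 40 mL/cmH2O = 6.5 × 0.040 L/cmH2O = 0.26 s.
Exhaled fraction f = 1 − e^(−t/τ) → t = −τ·ln(1 − f) = −0.26·ln(0.01) = 1.197 s.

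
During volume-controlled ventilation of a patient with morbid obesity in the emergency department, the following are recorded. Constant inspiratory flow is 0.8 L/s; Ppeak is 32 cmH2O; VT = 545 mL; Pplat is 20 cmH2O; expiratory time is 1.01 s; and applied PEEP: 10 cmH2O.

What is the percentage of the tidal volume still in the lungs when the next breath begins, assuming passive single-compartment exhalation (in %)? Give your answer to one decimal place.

29.1

R = (PIP − Pplat)/V̇ = (32 − 20) / 0.8 = 12.0/0.8 = 15.0 cmH2O·s/L.
C = Vt/(Pplat − PEEP) = 545.0 / (20 − 10) = 545.0/10.0 = 54.5 mL/cmH2O.
τ = R × C = 15.0 × 0.0545 L/cmH2O = 0.8175 s.
Fraction remaining at end-expiration = e^(−Te/τ) = e^(−1.01/0.8175) = 0.2907 → 29.07%.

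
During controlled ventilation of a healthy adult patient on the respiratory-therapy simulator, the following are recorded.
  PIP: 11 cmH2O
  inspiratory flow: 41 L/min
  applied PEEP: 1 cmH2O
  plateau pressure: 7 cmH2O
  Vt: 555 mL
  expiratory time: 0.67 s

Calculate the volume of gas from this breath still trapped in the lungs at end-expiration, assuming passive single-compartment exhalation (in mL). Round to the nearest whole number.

161

Flow: 41 L/min ÷ 60 = 0.6833 L/s.
R = (PIP − Pplat)/V̇ = (11 − 7) / 0.6833 = 4.0/0.6833 = 5.854 cmH2O·s/L.
C = Vt/(Pplat − PEEP) = 555.0 / (7 − 1) = 555.0/6.0 = 92.5 mL/cmH2O.
τ = R × C = 5.854 × 0.0925 L/cmH2O = 0.5415 s.
Fraction remaining = e^(−Te/τ) = e^(−0.67/0.5415) = 0.2902.
Trapped volume = 555.0 × 0.2902 = 161.06 mL.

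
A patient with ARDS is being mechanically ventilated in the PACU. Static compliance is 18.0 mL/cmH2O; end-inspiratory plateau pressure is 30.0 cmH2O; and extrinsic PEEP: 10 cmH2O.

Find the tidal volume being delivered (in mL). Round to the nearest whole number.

Vt = Cstat × (Pplat − PEEP) = 18.0 × (30.0 − 10) = 18.0 × 20.0 = 360.0 mL.

360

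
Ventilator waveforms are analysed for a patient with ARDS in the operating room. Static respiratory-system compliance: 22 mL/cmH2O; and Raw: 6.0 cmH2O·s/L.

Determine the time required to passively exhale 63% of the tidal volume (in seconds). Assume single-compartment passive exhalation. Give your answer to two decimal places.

τ = R × C = 6.0 × 22 mL/cmH2O = 6.0 × 0.022 L/cmH2O = 0.132 s.
Exhaled fraction f = 1 − e^(−t/τ) → t = −τ·ln(1 − f) = −0.132·ln(0.37) = 0.1312 s.

0.13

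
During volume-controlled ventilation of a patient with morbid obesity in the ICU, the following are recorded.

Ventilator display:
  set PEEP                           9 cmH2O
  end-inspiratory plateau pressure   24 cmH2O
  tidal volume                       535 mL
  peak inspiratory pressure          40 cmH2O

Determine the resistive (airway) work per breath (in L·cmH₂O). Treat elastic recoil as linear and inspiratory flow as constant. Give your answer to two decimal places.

With constant inspiratory flow the resistive pressure is constant at PIP − Pplat = 40 − 24 = 16.0 cmH2O, so resistive work = 16.0 × 0.535 = 8.56 L·cmH2O.

8.56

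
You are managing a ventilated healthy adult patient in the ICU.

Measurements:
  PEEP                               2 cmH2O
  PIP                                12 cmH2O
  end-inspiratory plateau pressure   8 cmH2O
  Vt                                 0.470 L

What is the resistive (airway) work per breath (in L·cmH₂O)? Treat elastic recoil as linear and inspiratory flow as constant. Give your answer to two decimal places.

With constant inspiratory flow the resistive pressure is constant at PIP − Pplat = 12 − 8 = 4.0 cmH2O, so resistive work = 4.0 × 0.470 = 1.88 L·cmH2O.

1.88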